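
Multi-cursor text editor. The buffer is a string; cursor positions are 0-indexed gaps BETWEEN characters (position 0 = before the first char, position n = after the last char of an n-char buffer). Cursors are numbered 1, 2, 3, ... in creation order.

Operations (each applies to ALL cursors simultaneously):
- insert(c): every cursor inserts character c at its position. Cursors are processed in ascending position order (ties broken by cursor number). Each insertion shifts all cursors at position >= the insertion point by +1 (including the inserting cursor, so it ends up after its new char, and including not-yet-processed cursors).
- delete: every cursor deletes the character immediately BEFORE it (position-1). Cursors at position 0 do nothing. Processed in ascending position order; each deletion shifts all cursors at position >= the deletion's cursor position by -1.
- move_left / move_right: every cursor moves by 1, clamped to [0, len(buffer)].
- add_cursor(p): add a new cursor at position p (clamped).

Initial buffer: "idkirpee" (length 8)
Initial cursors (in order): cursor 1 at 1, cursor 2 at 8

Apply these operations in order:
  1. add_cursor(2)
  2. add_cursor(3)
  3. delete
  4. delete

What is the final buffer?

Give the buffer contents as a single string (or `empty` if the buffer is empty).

Answer: irp

Derivation:
After op 1 (add_cursor(2)): buffer="idkirpee" (len 8), cursors c1@1 c3@2 c2@8, authorship ........
After op 2 (add_cursor(3)): buffer="idkirpee" (len 8), cursors c1@1 c3@2 c4@3 c2@8, authorship ........
After op 3 (delete): buffer="irpe" (len 4), cursors c1@0 c3@0 c4@0 c2@4, authorship ....
After op 4 (delete): buffer="irp" (len 3), cursors c1@0 c3@0 c4@0 c2@3, authorship ...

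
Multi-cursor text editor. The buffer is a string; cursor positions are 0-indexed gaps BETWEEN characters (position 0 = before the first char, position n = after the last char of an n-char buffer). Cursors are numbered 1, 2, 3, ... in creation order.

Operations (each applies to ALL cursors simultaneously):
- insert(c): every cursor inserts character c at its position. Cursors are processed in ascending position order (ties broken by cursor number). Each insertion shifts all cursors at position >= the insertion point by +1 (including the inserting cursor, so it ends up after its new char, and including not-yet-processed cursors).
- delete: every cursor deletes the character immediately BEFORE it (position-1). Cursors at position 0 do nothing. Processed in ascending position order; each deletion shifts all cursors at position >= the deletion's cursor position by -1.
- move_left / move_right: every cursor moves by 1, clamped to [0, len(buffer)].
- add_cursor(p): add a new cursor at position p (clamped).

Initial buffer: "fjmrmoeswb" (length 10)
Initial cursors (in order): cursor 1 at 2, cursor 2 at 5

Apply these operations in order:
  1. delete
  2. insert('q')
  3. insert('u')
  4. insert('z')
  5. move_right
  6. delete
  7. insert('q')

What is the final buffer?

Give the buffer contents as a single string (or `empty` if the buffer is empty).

After op 1 (delete): buffer="fmroeswb" (len 8), cursors c1@1 c2@3, authorship ........
After op 2 (insert('q')): buffer="fqmrqoeswb" (len 10), cursors c1@2 c2@5, authorship .1..2.....
After op 3 (insert('u')): buffer="fqumrquoeswb" (len 12), cursors c1@3 c2@7, authorship .11..22.....
After op 4 (insert('z')): buffer="fquzmrquzoeswb" (len 14), cursors c1@4 c2@9, authorship .111..222.....
After op 5 (move_right): buffer="fquzmrquzoeswb" (len 14), cursors c1@5 c2@10, authorship .111..222.....
After op 6 (delete): buffer="fquzrquzeswb" (len 12), cursors c1@4 c2@8, authorship .111.222....
After op 7 (insert('q')): buffer="fquzqrquzqeswb" (len 14), cursors c1@5 c2@10, authorship .1111.2222....

Answer: fquzqrquzqeswb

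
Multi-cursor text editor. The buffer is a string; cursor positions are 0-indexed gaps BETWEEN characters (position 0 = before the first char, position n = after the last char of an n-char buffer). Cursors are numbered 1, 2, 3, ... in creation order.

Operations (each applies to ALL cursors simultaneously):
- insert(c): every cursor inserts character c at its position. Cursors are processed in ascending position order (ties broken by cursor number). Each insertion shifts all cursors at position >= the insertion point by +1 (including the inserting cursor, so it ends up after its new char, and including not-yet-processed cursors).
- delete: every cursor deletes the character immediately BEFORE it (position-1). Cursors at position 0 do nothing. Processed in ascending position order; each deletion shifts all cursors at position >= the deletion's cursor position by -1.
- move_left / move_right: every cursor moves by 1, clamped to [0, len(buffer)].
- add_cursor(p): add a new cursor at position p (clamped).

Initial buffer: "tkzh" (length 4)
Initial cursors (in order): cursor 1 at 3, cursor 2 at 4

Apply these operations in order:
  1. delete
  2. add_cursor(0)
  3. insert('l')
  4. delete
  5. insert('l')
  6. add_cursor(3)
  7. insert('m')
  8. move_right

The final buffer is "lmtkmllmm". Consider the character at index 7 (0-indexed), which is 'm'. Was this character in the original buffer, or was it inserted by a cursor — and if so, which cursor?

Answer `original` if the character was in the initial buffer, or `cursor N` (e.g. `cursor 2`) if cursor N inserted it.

Answer: cursor 1

Derivation:
After op 1 (delete): buffer="tk" (len 2), cursors c1@2 c2@2, authorship ..
After op 2 (add_cursor(0)): buffer="tk" (len 2), cursors c3@0 c1@2 c2@2, authorship ..
After op 3 (insert('l')): buffer="ltkll" (len 5), cursors c3@1 c1@5 c2@5, authorship 3..12
After op 4 (delete): buffer="tk" (len 2), cursors c3@0 c1@2 c2@2, authorship ..
After op 5 (insert('l')): buffer="ltkll" (len 5), cursors c3@1 c1@5 c2@5, authorship 3..12
After op 6 (add_cursor(3)): buffer="ltkll" (len 5), cursors c3@1 c4@3 c1@5 c2@5, authorship 3..12
After op 7 (insert('m')): buffer="lmtkmllmm" (len 9), cursors c3@2 c4@5 c1@9 c2@9, authorship 33..41212
After op 8 (move_right): buffer="lmtkmllmm" (len 9), cursors c3@3 c4@6 c1@9 c2@9, authorship 33..41212
Authorship (.=original, N=cursor N): 3 3 . . 4 1 2 1 2
Index 7: author = 1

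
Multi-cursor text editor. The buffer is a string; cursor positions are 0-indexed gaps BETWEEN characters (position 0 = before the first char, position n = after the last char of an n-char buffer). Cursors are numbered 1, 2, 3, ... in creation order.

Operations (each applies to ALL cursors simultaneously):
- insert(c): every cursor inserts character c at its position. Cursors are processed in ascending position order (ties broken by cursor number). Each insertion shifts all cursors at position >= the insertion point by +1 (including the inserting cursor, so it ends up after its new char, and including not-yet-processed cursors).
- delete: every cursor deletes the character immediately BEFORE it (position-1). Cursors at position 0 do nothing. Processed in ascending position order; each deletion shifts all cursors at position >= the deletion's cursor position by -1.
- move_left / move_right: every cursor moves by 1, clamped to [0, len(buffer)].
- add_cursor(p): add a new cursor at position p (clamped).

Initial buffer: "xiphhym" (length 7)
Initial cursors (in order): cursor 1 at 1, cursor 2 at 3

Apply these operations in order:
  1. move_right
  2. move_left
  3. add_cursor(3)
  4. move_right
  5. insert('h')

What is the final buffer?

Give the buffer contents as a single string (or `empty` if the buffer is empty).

After op 1 (move_right): buffer="xiphhym" (len 7), cursors c1@2 c2@4, authorship .......
After op 2 (move_left): buffer="xiphhym" (len 7), cursors c1@1 c2@3, authorship .......
After op 3 (add_cursor(3)): buffer="xiphhym" (len 7), cursors c1@1 c2@3 c3@3, authorship .......
After op 4 (move_right): buffer="xiphhym" (len 7), cursors c1@2 c2@4 c3@4, authorship .......
After op 5 (insert('h')): buffer="xihphhhhym" (len 10), cursors c1@3 c2@7 c3@7, authorship ..1..23...

Answer: xihphhhhym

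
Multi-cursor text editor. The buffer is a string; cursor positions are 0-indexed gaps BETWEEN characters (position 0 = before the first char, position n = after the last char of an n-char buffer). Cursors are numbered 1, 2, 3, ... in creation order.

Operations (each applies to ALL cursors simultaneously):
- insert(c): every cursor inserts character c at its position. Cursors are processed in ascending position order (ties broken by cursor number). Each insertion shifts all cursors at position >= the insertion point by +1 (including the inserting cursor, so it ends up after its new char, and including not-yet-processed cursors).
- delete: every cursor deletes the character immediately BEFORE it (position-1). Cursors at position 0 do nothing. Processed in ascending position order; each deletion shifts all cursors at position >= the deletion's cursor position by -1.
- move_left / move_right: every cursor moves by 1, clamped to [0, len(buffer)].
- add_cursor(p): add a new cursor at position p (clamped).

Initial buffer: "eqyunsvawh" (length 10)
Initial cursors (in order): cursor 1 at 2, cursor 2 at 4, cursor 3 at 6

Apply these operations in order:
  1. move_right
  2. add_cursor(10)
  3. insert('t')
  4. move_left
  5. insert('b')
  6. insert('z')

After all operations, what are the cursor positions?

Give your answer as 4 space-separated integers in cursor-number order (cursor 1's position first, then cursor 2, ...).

After op 1 (move_right): buffer="eqyunsvawh" (len 10), cursors c1@3 c2@5 c3@7, authorship ..........
After op 2 (add_cursor(10)): buffer="eqyunsvawh" (len 10), cursors c1@3 c2@5 c3@7 c4@10, authorship ..........
After op 3 (insert('t')): buffer="eqytuntsvtawht" (len 14), cursors c1@4 c2@7 c3@10 c4@14, authorship ...1..2..3...4
After op 4 (move_left): buffer="eqytuntsvtawht" (len 14), cursors c1@3 c2@6 c3@9 c4@13, authorship ...1..2..3...4
After op 5 (insert('b')): buffer="eqybtunbtsvbtawhbt" (len 18), cursors c1@4 c2@8 c3@12 c4@17, authorship ...11..22..33...44
After op 6 (insert('z')): buffer="eqybztunbztsvbztawhbzt" (len 22), cursors c1@5 c2@10 c3@15 c4@21, authorship ...111..222..333...444

Answer: 5 10 15 21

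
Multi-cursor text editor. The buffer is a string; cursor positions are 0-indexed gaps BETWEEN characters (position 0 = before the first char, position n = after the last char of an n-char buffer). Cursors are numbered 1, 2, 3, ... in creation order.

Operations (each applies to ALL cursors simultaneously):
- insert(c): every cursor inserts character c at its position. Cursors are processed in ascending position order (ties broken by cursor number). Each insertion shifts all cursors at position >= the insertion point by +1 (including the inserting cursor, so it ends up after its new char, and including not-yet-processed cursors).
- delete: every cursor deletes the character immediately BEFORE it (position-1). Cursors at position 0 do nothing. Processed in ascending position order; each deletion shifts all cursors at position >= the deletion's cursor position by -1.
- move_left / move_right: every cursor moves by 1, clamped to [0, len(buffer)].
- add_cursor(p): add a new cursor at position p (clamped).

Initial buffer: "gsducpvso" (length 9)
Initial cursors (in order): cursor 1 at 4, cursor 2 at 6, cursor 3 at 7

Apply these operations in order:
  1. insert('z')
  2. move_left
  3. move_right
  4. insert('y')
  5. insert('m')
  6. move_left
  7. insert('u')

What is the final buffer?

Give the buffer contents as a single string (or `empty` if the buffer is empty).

Answer: gsduzyumcpzyumvzyumso

Derivation:
After op 1 (insert('z')): buffer="gsduzcpzvzso" (len 12), cursors c1@5 c2@8 c3@10, authorship ....1..2.3..
After op 2 (move_left): buffer="gsduzcpzvzso" (len 12), cursors c1@4 c2@7 c3@9, authorship ....1..2.3..
After op 3 (move_right): buffer="gsduzcpzvzso" (len 12), cursors c1@5 c2@8 c3@10, authorship ....1..2.3..
After op 4 (insert('y')): buffer="gsduzycpzyvzyso" (len 15), cursors c1@6 c2@10 c3@13, authorship ....11..22.33..
After op 5 (insert('m')): buffer="gsduzymcpzymvzymso" (len 18), cursors c1@7 c2@12 c3@16, authorship ....111..222.333..
After op 6 (move_left): buffer="gsduzymcpzymvzymso" (len 18), cursors c1@6 c2@11 c3@15, authorship ....111..222.333..
After op 7 (insert('u')): buffer="gsduzyumcpzyumvzyumso" (len 21), cursors c1@7 c2@13 c3@18, authorship ....1111..2222.3333..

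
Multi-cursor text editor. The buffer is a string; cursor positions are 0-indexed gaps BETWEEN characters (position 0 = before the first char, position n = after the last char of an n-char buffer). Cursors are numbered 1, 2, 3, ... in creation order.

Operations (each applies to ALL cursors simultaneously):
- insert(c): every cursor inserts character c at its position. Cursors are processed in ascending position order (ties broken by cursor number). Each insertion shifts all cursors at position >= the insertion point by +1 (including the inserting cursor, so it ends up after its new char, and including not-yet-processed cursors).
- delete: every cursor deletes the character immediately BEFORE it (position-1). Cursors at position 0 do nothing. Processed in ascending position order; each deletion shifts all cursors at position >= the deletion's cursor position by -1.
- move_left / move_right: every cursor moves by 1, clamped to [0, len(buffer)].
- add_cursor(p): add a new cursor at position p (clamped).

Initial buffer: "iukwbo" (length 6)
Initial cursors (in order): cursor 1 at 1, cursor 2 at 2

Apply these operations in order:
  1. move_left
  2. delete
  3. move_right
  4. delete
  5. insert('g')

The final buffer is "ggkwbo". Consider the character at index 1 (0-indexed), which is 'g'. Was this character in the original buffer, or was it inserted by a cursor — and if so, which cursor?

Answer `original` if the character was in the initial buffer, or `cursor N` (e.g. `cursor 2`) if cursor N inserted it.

After op 1 (move_left): buffer="iukwbo" (len 6), cursors c1@0 c2@1, authorship ......
After op 2 (delete): buffer="ukwbo" (len 5), cursors c1@0 c2@0, authorship .....
After op 3 (move_right): buffer="ukwbo" (len 5), cursors c1@1 c2@1, authorship .....
After op 4 (delete): buffer="kwbo" (len 4), cursors c1@0 c2@0, authorship ....
After op 5 (insert('g')): buffer="ggkwbo" (len 6), cursors c1@2 c2@2, authorship 12....
Authorship (.=original, N=cursor N): 1 2 . . . .
Index 1: author = 2

Answer: cursor 2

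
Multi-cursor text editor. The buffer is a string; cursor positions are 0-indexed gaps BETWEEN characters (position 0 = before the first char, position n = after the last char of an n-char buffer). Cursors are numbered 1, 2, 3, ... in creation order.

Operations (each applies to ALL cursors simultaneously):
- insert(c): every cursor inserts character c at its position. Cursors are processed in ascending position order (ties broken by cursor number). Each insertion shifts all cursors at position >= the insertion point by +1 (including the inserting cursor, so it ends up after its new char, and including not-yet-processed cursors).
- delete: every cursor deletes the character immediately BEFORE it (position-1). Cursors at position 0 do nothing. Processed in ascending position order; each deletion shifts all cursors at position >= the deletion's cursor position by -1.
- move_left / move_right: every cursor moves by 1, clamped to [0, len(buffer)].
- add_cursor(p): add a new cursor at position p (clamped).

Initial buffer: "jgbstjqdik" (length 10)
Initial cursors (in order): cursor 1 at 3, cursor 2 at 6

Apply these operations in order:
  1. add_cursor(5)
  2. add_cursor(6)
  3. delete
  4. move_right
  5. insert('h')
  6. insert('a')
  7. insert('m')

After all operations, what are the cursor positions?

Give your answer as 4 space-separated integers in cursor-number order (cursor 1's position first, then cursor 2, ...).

After op 1 (add_cursor(5)): buffer="jgbstjqdik" (len 10), cursors c1@3 c3@5 c2@6, authorship ..........
After op 2 (add_cursor(6)): buffer="jgbstjqdik" (len 10), cursors c1@3 c3@5 c2@6 c4@6, authorship ..........
After op 3 (delete): buffer="jgqdik" (len 6), cursors c1@2 c2@2 c3@2 c4@2, authorship ......
After op 4 (move_right): buffer="jgqdik" (len 6), cursors c1@3 c2@3 c3@3 c4@3, authorship ......
After op 5 (insert('h')): buffer="jgqhhhhdik" (len 10), cursors c1@7 c2@7 c3@7 c4@7, authorship ...1234...
After op 6 (insert('a')): buffer="jgqhhhhaaaadik" (len 14), cursors c1@11 c2@11 c3@11 c4@11, authorship ...12341234...
After op 7 (insert('m')): buffer="jgqhhhhaaaammmmdik" (len 18), cursors c1@15 c2@15 c3@15 c4@15, authorship ...123412341234...

Answer: 15 15 15 15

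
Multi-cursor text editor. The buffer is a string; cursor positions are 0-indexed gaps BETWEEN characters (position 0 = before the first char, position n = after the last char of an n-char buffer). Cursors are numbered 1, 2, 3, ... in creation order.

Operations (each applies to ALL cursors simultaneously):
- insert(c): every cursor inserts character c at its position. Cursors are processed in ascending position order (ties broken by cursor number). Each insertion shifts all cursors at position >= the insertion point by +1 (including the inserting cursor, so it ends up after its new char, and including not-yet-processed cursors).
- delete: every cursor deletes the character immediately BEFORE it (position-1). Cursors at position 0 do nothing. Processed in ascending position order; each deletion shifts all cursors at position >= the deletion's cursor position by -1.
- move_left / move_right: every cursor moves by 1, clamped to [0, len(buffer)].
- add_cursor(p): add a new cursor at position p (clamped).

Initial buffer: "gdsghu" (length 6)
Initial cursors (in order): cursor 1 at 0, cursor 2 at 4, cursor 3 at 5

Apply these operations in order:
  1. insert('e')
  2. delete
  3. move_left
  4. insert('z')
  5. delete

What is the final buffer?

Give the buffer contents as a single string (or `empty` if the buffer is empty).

Answer: gdsghu

Derivation:
After op 1 (insert('e')): buffer="egdsgeheu" (len 9), cursors c1@1 c2@6 c3@8, authorship 1....2.3.
After op 2 (delete): buffer="gdsghu" (len 6), cursors c1@0 c2@4 c3@5, authorship ......
After op 3 (move_left): buffer="gdsghu" (len 6), cursors c1@0 c2@3 c3@4, authorship ......
After op 4 (insert('z')): buffer="zgdszgzhu" (len 9), cursors c1@1 c2@5 c3@7, authorship 1...2.3..
After op 5 (delete): buffer="gdsghu" (len 6), cursors c1@0 c2@3 c3@4, authorship ......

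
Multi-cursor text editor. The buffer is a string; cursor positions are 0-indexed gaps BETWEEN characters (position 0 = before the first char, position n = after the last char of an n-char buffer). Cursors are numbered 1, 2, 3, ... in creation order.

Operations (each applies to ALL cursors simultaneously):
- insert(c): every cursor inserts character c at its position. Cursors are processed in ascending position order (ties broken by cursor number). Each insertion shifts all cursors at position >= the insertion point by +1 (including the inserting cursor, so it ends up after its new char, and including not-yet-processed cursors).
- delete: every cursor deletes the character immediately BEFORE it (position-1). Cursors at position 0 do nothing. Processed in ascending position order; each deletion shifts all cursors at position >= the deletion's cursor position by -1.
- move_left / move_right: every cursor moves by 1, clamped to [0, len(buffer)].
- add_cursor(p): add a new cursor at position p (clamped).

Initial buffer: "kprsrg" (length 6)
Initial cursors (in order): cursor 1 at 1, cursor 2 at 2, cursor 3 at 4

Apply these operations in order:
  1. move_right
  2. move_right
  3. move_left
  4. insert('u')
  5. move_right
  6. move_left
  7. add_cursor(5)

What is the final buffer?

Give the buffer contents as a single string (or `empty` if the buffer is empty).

After op 1 (move_right): buffer="kprsrg" (len 6), cursors c1@2 c2@3 c3@5, authorship ......
After op 2 (move_right): buffer="kprsrg" (len 6), cursors c1@3 c2@4 c3@6, authorship ......
After op 3 (move_left): buffer="kprsrg" (len 6), cursors c1@2 c2@3 c3@5, authorship ......
After op 4 (insert('u')): buffer="kpurusrug" (len 9), cursors c1@3 c2@5 c3@8, authorship ..1.2..3.
After op 5 (move_right): buffer="kpurusrug" (len 9), cursors c1@4 c2@6 c3@9, authorship ..1.2..3.
After op 6 (move_left): buffer="kpurusrug" (len 9), cursors c1@3 c2@5 c3@8, authorship ..1.2..3.
After op 7 (add_cursor(5)): buffer="kpurusrug" (len 9), cursors c1@3 c2@5 c4@5 c3@8, authorship ..1.2..3.

Answer: kpurusrug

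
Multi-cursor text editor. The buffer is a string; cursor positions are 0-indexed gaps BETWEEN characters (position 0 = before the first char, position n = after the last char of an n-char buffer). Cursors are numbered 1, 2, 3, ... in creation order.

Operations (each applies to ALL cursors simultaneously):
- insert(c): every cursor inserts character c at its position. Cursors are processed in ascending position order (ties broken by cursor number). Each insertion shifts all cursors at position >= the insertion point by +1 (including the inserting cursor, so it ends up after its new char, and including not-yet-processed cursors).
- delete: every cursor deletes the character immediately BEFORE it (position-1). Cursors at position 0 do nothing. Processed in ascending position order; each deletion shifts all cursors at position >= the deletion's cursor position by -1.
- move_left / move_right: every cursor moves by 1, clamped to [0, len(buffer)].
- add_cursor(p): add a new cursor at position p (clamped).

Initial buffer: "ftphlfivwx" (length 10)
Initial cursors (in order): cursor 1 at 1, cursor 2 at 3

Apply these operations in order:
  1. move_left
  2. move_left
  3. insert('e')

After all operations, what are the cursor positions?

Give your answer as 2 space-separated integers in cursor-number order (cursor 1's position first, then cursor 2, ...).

After op 1 (move_left): buffer="ftphlfivwx" (len 10), cursors c1@0 c2@2, authorship ..........
After op 2 (move_left): buffer="ftphlfivwx" (len 10), cursors c1@0 c2@1, authorship ..........
After op 3 (insert('e')): buffer="efetphlfivwx" (len 12), cursors c1@1 c2@3, authorship 1.2.........

Answer: 1 3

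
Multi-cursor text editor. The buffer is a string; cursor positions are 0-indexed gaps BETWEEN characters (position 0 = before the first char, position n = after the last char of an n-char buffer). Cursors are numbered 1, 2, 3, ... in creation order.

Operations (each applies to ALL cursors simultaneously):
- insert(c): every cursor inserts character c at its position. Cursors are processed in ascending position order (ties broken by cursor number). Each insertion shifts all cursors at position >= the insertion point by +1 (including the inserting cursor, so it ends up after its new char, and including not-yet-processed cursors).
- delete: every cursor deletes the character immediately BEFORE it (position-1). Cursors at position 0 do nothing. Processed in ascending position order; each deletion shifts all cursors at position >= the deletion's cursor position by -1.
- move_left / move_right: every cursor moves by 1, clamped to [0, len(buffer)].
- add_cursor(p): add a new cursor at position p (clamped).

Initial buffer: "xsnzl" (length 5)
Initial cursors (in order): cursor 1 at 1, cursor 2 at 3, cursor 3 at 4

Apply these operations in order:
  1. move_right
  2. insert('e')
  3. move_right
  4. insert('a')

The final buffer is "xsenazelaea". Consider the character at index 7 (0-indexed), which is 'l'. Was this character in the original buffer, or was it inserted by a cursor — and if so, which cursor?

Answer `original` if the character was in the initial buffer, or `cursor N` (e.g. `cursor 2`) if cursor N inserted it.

Answer: original

Derivation:
After op 1 (move_right): buffer="xsnzl" (len 5), cursors c1@2 c2@4 c3@5, authorship .....
After op 2 (insert('e')): buffer="xsenzele" (len 8), cursors c1@3 c2@6 c3@8, authorship ..1..2.3
After op 3 (move_right): buffer="xsenzele" (len 8), cursors c1@4 c2@7 c3@8, authorship ..1..2.3
After op 4 (insert('a')): buffer="xsenazelaea" (len 11), cursors c1@5 c2@9 c3@11, authorship ..1.1.2.233
Authorship (.=original, N=cursor N): . . 1 . 1 . 2 . 2 3 3
Index 7: author = original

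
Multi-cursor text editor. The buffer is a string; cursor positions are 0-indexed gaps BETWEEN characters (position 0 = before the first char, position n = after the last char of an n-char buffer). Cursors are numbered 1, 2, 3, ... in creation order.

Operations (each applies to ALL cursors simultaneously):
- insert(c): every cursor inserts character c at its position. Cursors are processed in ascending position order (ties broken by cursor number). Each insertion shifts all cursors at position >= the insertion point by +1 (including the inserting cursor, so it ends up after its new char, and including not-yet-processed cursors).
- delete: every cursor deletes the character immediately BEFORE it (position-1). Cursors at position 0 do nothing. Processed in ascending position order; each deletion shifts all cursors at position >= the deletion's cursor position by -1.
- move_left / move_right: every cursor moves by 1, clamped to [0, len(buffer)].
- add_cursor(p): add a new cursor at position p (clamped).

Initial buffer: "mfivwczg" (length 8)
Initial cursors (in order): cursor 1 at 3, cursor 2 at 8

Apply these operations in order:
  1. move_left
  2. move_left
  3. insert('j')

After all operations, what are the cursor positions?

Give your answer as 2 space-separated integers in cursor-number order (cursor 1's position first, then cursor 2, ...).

After op 1 (move_left): buffer="mfivwczg" (len 8), cursors c1@2 c2@7, authorship ........
After op 2 (move_left): buffer="mfivwczg" (len 8), cursors c1@1 c2@6, authorship ........
After op 3 (insert('j')): buffer="mjfivwcjzg" (len 10), cursors c1@2 c2@8, authorship .1.....2..

Answer: 2 8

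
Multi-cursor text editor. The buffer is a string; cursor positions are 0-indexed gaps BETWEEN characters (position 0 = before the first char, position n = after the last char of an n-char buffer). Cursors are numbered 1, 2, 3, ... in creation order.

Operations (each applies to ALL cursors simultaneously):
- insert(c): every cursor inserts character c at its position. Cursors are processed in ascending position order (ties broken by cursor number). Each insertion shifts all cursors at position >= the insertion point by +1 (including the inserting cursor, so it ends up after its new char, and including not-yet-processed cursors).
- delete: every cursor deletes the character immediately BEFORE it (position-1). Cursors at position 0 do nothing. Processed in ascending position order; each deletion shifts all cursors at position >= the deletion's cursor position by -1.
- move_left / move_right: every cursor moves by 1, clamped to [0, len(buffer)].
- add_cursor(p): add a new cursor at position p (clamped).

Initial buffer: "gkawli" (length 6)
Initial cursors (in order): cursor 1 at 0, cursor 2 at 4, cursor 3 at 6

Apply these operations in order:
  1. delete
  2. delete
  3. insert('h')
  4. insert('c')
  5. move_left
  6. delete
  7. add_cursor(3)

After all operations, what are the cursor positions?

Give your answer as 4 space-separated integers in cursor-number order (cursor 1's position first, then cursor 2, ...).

Answer: 0 4 4 3

Derivation:
After op 1 (delete): buffer="gkal" (len 4), cursors c1@0 c2@3 c3@4, authorship ....
After op 2 (delete): buffer="gk" (len 2), cursors c1@0 c2@2 c3@2, authorship ..
After op 3 (insert('h')): buffer="hgkhh" (len 5), cursors c1@1 c2@5 c3@5, authorship 1..23
After op 4 (insert('c')): buffer="hcgkhhcc" (len 8), cursors c1@2 c2@8 c3@8, authorship 11..2323
After op 5 (move_left): buffer="hcgkhhcc" (len 8), cursors c1@1 c2@7 c3@7, authorship 11..2323
After op 6 (delete): buffer="cgkhc" (len 5), cursors c1@0 c2@4 c3@4, authorship 1..23
After op 7 (add_cursor(3)): buffer="cgkhc" (len 5), cursors c1@0 c4@3 c2@4 c3@4, authorship 1..23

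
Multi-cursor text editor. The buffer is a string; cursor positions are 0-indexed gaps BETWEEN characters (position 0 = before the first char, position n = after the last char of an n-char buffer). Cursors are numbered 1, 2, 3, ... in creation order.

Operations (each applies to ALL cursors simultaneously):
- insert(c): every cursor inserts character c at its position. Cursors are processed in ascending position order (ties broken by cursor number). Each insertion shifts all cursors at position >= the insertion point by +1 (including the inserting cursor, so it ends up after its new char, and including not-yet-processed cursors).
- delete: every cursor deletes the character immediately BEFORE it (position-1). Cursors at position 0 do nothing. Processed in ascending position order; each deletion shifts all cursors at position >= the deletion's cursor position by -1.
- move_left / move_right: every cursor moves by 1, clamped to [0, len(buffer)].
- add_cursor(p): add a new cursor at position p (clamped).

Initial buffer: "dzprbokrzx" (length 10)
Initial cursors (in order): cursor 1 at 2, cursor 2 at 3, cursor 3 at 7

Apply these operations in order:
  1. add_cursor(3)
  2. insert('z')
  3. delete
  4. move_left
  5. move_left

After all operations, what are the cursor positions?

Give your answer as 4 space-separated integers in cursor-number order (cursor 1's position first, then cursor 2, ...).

After op 1 (add_cursor(3)): buffer="dzprbokrzx" (len 10), cursors c1@2 c2@3 c4@3 c3@7, authorship ..........
After op 2 (insert('z')): buffer="dzzpzzrbokzrzx" (len 14), cursors c1@3 c2@6 c4@6 c3@11, authorship ..1.24....3...
After op 3 (delete): buffer="dzprbokrzx" (len 10), cursors c1@2 c2@3 c4@3 c3@7, authorship ..........
After op 4 (move_left): buffer="dzprbokrzx" (len 10), cursors c1@1 c2@2 c4@2 c3@6, authorship ..........
After op 5 (move_left): buffer="dzprbokrzx" (len 10), cursors c1@0 c2@1 c4@1 c3@5, authorship ..........

Answer: 0 1 5 1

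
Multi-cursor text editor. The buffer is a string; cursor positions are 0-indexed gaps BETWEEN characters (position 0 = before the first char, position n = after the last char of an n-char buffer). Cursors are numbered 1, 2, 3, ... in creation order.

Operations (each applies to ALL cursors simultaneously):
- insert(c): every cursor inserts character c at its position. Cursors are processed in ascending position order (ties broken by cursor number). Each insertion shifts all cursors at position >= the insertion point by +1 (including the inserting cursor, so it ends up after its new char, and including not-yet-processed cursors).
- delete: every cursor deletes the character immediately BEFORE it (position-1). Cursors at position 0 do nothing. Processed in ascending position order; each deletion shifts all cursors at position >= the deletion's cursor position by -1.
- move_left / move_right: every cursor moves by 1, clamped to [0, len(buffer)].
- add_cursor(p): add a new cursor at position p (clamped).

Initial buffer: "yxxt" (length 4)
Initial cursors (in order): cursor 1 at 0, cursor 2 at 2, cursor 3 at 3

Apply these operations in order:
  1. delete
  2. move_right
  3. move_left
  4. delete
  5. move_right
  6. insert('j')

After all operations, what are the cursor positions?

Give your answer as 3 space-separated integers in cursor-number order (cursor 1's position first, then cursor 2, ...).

After op 1 (delete): buffer="yt" (len 2), cursors c1@0 c2@1 c3@1, authorship ..
After op 2 (move_right): buffer="yt" (len 2), cursors c1@1 c2@2 c3@2, authorship ..
After op 3 (move_left): buffer="yt" (len 2), cursors c1@0 c2@1 c3@1, authorship ..
After op 4 (delete): buffer="t" (len 1), cursors c1@0 c2@0 c3@0, authorship .
After op 5 (move_right): buffer="t" (len 1), cursors c1@1 c2@1 c3@1, authorship .
After op 6 (insert('j')): buffer="tjjj" (len 4), cursors c1@4 c2@4 c3@4, authorship .123

Answer: 4 4 4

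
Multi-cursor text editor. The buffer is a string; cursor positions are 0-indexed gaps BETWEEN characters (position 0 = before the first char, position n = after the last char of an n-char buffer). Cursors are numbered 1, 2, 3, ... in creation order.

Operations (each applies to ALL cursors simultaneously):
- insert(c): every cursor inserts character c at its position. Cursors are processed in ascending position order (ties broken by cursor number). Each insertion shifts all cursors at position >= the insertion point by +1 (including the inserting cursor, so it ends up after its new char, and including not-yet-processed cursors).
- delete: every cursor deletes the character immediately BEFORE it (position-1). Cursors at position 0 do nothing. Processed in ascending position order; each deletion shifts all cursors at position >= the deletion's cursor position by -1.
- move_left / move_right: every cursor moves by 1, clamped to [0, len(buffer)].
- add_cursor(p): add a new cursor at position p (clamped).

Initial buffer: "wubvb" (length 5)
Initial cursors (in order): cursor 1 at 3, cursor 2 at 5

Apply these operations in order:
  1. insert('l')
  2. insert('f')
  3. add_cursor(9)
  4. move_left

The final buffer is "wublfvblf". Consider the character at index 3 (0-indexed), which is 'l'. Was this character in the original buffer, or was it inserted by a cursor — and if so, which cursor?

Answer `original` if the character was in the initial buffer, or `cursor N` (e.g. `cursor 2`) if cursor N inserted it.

After op 1 (insert('l')): buffer="wublvbl" (len 7), cursors c1@4 c2@7, authorship ...1..2
After op 2 (insert('f')): buffer="wublfvblf" (len 9), cursors c1@5 c2@9, authorship ...11..22
After op 3 (add_cursor(9)): buffer="wublfvblf" (len 9), cursors c1@5 c2@9 c3@9, authorship ...11..22
After op 4 (move_left): buffer="wublfvblf" (len 9), cursors c1@4 c2@8 c3@8, authorship ...11..22
Authorship (.=original, N=cursor N): . . . 1 1 . . 2 2
Index 3: author = 1

Answer: cursor 1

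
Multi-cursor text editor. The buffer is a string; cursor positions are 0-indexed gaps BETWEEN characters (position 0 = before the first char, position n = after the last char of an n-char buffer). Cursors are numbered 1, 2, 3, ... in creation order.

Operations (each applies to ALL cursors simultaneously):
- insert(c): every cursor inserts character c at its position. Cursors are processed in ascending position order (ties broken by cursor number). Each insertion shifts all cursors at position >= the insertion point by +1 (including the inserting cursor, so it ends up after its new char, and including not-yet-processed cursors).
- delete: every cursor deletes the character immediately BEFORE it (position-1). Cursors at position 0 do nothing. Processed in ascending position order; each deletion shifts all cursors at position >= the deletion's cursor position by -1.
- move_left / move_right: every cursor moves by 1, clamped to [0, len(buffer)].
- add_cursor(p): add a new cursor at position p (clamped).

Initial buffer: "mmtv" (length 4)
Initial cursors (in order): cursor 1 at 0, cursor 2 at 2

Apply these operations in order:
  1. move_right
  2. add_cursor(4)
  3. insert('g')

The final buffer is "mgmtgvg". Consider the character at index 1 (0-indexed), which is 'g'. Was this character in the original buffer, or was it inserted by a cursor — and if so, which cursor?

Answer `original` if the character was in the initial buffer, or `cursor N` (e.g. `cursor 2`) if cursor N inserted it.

After op 1 (move_right): buffer="mmtv" (len 4), cursors c1@1 c2@3, authorship ....
After op 2 (add_cursor(4)): buffer="mmtv" (len 4), cursors c1@1 c2@3 c3@4, authorship ....
After op 3 (insert('g')): buffer="mgmtgvg" (len 7), cursors c1@2 c2@5 c3@7, authorship .1..2.3
Authorship (.=original, N=cursor N): . 1 . . 2 . 3
Index 1: author = 1

Answer: cursor 1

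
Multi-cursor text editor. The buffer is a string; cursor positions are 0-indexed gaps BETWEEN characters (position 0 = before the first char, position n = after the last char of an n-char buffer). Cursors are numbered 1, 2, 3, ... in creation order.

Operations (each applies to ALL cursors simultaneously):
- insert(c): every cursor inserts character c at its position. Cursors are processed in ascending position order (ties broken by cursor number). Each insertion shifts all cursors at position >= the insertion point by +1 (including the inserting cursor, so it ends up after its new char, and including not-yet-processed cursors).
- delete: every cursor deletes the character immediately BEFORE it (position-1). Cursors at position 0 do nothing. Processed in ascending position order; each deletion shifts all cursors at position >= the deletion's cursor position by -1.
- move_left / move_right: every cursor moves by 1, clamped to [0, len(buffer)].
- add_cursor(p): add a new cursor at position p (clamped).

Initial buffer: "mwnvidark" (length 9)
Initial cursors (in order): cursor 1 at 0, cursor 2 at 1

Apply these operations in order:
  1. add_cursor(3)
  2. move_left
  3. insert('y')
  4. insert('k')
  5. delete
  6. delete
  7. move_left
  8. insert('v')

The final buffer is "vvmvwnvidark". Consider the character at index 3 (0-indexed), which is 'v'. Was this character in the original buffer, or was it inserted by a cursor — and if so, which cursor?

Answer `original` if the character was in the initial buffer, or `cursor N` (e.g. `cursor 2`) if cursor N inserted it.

After op 1 (add_cursor(3)): buffer="mwnvidark" (len 9), cursors c1@0 c2@1 c3@3, authorship .........
After op 2 (move_left): buffer="mwnvidark" (len 9), cursors c1@0 c2@0 c3@2, authorship .........
After op 3 (insert('y')): buffer="yymwynvidark" (len 12), cursors c1@2 c2@2 c3@5, authorship 12..3.......
After op 4 (insert('k')): buffer="yykkmwyknvidark" (len 15), cursors c1@4 c2@4 c3@8, authorship 1212..33.......
After op 5 (delete): buffer="yymwynvidark" (len 12), cursors c1@2 c2@2 c3@5, authorship 12..3.......
After op 6 (delete): buffer="mwnvidark" (len 9), cursors c1@0 c2@0 c3@2, authorship .........
After op 7 (move_left): buffer="mwnvidark" (len 9), cursors c1@0 c2@0 c3@1, authorship .........
After op 8 (insert('v')): buffer="vvmvwnvidark" (len 12), cursors c1@2 c2@2 c3@4, authorship 12.3........
Authorship (.=original, N=cursor N): 1 2 . 3 . . . . . . . .
Index 3: author = 3

Answer: cursor 3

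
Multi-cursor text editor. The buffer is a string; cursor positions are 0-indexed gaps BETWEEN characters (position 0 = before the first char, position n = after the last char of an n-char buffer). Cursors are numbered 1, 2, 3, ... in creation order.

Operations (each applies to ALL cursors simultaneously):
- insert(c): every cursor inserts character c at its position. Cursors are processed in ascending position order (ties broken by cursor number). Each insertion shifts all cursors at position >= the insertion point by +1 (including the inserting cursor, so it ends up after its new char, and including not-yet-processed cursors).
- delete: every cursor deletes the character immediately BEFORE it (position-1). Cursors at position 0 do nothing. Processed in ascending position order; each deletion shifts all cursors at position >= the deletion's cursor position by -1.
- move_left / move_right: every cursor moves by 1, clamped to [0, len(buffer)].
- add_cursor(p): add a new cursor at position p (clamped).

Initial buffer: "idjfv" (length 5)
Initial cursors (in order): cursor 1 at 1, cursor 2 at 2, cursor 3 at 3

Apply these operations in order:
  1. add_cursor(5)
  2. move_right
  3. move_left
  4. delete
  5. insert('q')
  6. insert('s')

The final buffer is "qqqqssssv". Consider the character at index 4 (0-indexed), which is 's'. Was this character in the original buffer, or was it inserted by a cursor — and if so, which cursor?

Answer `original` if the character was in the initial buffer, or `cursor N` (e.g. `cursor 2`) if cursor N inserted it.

Answer: cursor 1

Derivation:
After op 1 (add_cursor(5)): buffer="idjfv" (len 5), cursors c1@1 c2@2 c3@3 c4@5, authorship .....
After op 2 (move_right): buffer="idjfv" (len 5), cursors c1@2 c2@3 c3@4 c4@5, authorship .....
After op 3 (move_left): buffer="idjfv" (len 5), cursors c1@1 c2@2 c3@3 c4@4, authorship .....
After op 4 (delete): buffer="v" (len 1), cursors c1@0 c2@0 c3@0 c4@0, authorship .
After op 5 (insert('q')): buffer="qqqqv" (len 5), cursors c1@4 c2@4 c3@4 c4@4, authorship 1234.
After op 6 (insert('s')): buffer="qqqqssssv" (len 9), cursors c1@8 c2@8 c3@8 c4@8, authorship 12341234.
Authorship (.=original, N=cursor N): 1 2 3 4 1 2 3 4 .
Index 4: author = 1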